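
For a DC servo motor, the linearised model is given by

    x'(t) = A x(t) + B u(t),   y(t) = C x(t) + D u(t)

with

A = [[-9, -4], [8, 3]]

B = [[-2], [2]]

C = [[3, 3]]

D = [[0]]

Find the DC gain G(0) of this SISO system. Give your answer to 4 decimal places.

0.0000

G(0) = C(-A)^{-1}B + D = -C A^{-1} B + D.
det A = 5, so A^{-1} = (1/5)·adj(A) = [[3/5, 4/5], [-8/5, -9/5]]
A^{-1} B = [2/5, -2/5]^T
C A^{-1} B = 0
G(0) = D - C A^{-1} B = 0 - (0) = 0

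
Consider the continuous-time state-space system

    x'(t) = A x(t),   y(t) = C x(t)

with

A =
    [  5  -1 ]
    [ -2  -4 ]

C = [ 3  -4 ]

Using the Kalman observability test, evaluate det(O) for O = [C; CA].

CA = [[23, 13]]
Observability matrix O = [C; CA] = [[3, -4], [23, 13]]
det(O) = 3·13 - (-4)·23 = 39 - (-92) = 131
Since det(O) ≠ 0, rank(O) = 2 and the system is completely observable.

131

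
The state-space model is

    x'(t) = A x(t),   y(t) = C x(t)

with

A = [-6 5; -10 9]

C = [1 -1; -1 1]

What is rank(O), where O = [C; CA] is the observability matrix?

CA = [[4, -4], [-4, 4]]
Observability matrix O = [C; CA] = [[1, -1], [-1, 1], [4, -4], [-4, 4]]
Every row of O is a scalar multiple of row 1 = [1, -1] (multipliers 1, -1, 4, -4), so the rows span a one-dimensional space.
O ≠ 0, hence rank(O) = 1.
rank(O) = 1 < n = 2, so the pair (A, C) is not completely observable.

1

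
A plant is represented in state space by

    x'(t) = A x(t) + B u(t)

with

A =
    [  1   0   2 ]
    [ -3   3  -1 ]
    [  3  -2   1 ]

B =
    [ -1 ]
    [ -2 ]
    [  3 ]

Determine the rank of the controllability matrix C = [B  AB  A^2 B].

3

AB = [[5], [-6], [4]]
A^2B = [[13], [-37], [31]]
Controllability matrix C = [B  AB  A^2B] = [[-1, 5, 13], [-2, -6, -37], [3, 4, 31]]
det(C) = (-1)·((-6)·31 - (-37)·4) - 5·((-2)·31 - (-37)·3) + 13·((-2)·4 - (-6)·3) = (-1)·(-38) - 5·49 + 13·10 = -77 ≠ 0, so rank(C) = 3.
rank(C) = 3 = n, so the pair (A, B) is completely controllable.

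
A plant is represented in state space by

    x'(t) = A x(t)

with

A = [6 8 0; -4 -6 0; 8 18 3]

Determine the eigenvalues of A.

det(sI - A) = s^3 - (tr A)s^2 + (M11 + M22 + M33)s - det A, where Mii is the 2×2 principal minor of A obtained by deleting row i and column i.
tr A = 6 + (-6) + 3 = 3; M11 = (-6)·3 - 0·18 = -18 - 0 = -18; M22 = 6·3 - 0·8 = 18 - 0 = 18; M33 = 6·(-6) - 8·(-4) = -36 - (-32) = -4; sum of minors = -4.
det A = 6·((-6)·3 - 0·18) - 8·((-4)·3 - 0·8) + 0·((-4)·18 - (-6)·8) = 6·(-18) - 8·(-12) + 0·(-24) = -12.
So p(s) = det(sI - A) = s^3 - 3s^2 - 4s + 12.
Rational-root test: any integer root divides 12. Testing small divisors, s = -2 works: p(-2) = -8 + (-12) + 8 + 12 = 0, so (s + 2) is a factor.
Dividing, p(s) = (s + 2)(s^2 - 5s + 6).
Factor s^2 - 5s + 6: two numbers with sum 5 and product 6 are 3 and 2, so s^2 - 5s + 6 = (s - 3)(s - 2).
Hence p(s) = (s - 3) (s - 2) (s + 2), with roots -2, 2, 3.
At least one eigenvalue has non-negative real part, so the system is not asymptotically stable.

-2, 2, 3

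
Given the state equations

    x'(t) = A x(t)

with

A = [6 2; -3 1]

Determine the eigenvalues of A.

det(sI - A) = s^2 - (tr A)s + det A, with tr A = 6 + 1 = 7 and det A = 6·1 - 2·(-3) = 6 - (-6) = 12.
So p(s) = det(sI - A) = s^2 - 7s + 12.
Factor s^2 - 7s + 12: two numbers with sum 7 and product 12 are 4 and 3, so s^2 - 7s + 12 = (s - 4)(s - 3).
Hence p(s) = (s - 4) (s - 3), with roots 3, 4.
At least one eigenvalue has non-negative real part, so the system is not asymptotically stable.

3, 4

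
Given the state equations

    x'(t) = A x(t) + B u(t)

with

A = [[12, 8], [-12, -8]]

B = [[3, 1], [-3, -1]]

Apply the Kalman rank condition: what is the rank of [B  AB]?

AB = [[12, 4], [-12, -4]]
Controllability matrix C = [B  AB] = [[3, 1, 12, 4], [-3, -1, -12, -4]]
Every column of C is a scalar multiple of column 1 = [3, -3] (multipliers 1, 1/3, 4, 4/3), so the columns span a one-dimensional space.
C ≠ 0, hence rank(C) = 1.
rank(C) = 1 < n = 2, so the pair (A, B) is not completely controllable.

1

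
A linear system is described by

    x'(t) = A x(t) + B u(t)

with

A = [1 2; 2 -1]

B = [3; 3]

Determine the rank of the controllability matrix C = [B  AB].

2

AB = [[9], [3]]
Controllability matrix C = [B  AB] = [[3, 9], [3, 3]]
det(C) = 3·3 - 9·3 = 9 - 27 = -18 ≠ 0, so rank(C) = 2.
rank(C) = 2 = n, so the pair (A, B) is completely controllable.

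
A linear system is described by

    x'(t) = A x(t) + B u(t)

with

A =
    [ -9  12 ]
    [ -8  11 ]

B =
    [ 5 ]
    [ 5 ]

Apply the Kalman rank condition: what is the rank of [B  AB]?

AB = [[15], [15]]
Controllability matrix C = [B  AB] = [[5, 15], [5, 15]]
Every column of C is a scalar multiple of column 1 = [5, 5] (multipliers 1, 3), so the columns span a one-dimensional space.
C ≠ 0, hence rank(C) = 1.
rank(C) = 1 < n = 2, so the pair (A, B) is not completely controllable.

1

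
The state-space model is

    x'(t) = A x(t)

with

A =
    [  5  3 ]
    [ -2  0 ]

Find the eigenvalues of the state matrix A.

det(sI - A) = s^2 - (tr A)s + det A, with tr A = 5 + 0 = 5 and det A = 5·0 - 3·(-2) = 0 - (-6) = 6.
So p(s) = det(sI - A) = s^2 - 5s + 6.
Factor s^2 - 5s + 6: two numbers with sum 5 and product 6 are 3 and 2, so s^2 - 5s + 6 = (s - 3)(s - 2).
Hence p(s) = (s - 3) (s - 2), with roots 2, 3.
At least one eigenvalue has non-negative real part, so the system is not asymptotically stable.

2, 3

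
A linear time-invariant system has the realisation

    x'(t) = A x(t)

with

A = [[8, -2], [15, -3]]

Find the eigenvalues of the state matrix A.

2, 3

det(sI - A) = s^2 - (tr A)s + det A, with tr A = 8 + (-3) = 5 and det A = 8·(-3) - (-2)·15 = -24 - (-30) = 6.
So p(s) = det(sI - A) = s^2 - 5s + 6.
Factor s^2 - 5s + 6: two numbers with sum 5 and product 6 are 3 and 2, so s^2 - 5s + 6 = (s - 3)(s - 2).
Hence p(s) = (s - 3) (s - 2), with roots 2, 3.
At least one eigenvalue has non-negative real part, so the system is not asymptotically stable.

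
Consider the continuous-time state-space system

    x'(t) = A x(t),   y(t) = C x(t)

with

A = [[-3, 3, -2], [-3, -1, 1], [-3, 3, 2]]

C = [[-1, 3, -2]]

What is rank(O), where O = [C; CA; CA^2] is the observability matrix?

CA = [[0, -12, 1]]
CA^2 = [[33, 15, -10]]
Observability matrix O = [C; CA; CA^2] = [[-1, 3, -2], [0, -12, 1], [33, 15, -10]]
det(O) = (-1)·((-12)·(-10) - 1·15) - 3·(0·(-10) - 1·33) + (-2)·(0·15 - (-12)·33) = (-1)·105 - 3·(-33) + (-2)·396 = -798 ≠ 0, so rank(O) = 3.
rank(O) = 3 = n, so the pair (A, C) is completely observable.

3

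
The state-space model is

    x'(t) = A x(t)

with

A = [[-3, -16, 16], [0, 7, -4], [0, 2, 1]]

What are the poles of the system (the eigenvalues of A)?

-3, 3, 5

det(sI - A) = s^3 - (tr A)s^2 + (M11 + M22 + M33)s - det A, where Mii is the 2×2 principal minor of A obtained by deleting row i and column i.
tr A = (-3) + 7 + 1 = 5; M11 = 7·1 - (-4)·2 = 7 - (-8) = 15; M22 = (-3)·1 - 16·0 = -3 - 0 = -3; M33 = (-3)·7 - (-16)·0 = -21 - 0 = -21; sum of minors = -9.
det A = (-3)·(7·1 - (-4)·2) - (-16)·(0·1 - (-4)·0) + 16·(0·2 - 7·0) = (-3)·15 - (-16)·0 + 16·0 = -45.
So p(s) = det(sI - A) = s^3 - 5s^2 - 9s + 45.
Rational-root test: any integer root divides 45. Testing small divisors, s = -3 works: p(-3) = -27 + (-45) + 27 + 45 = 0, so (s + 3) is a factor.
Dividing, p(s) = (s + 3)(s^2 - 8s + 15).
Factor s^2 - 8s + 15: two numbers with sum 8 and product 15 are 5 and 3, so s^2 - 8s + 15 = (s - 5)(s - 3).
Hence p(s) = (s - 5) (s - 3) (s + 3), with roots -3, 3, 5.
At least one eigenvalue has non-negative real part, so the system is not asymptotically stable.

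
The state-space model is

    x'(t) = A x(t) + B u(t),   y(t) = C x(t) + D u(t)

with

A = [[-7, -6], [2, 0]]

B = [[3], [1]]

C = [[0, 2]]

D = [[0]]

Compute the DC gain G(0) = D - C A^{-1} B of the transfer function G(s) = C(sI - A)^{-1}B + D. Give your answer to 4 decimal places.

G(0) = C(-A)^{-1}B + D = -C A^{-1} B + D.
det A = 12, so A^{-1} = (1/12)·adj(A) = [[0, 1/2], [-1/6, -7/12]]
A^{-1} B = [1/2, -13/12]^T
C A^{-1} B = -13/6
G(0) = D - C A^{-1} B = 0 - (-13/6) = 13/6 ≈ 2.1667

2.1667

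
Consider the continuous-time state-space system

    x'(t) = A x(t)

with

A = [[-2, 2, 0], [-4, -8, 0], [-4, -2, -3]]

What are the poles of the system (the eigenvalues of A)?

det(sI - A) = s^3 - (tr A)s^2 + (M11 + M22 + M33)s - det A, where Mii is the 2×2 principal minor of A obtained by deleting row i and column i.
tr A = (-2) + (-8) + (-3) = -13; M11 = (-8)·(-3) - 0·(-2) = 24 - 0 = 24; M22 = (-2)·(-3) - 0·(-4) = 6 - 0 = 6; M33 = (-2)·(-8) - 2·(-4) = 16 - (-8) = 24; sum of minors = 54.
det A = (-2)·((-8)·(-3) - 0·(-2)) - 2·((-4)·(-3) - 0·(-4)) + 0·((-4)·(-2) - (-8)·(-4)) = (-2)·24 - 2·12 + 0·(-24) = -72.
So p(s) = det(sI - A) = s^3 + 13s^2 + 54s + 72.
Rational-root test: any integer root divides 72. Testing small divisors, s = -3 works: p(-3) = -27 + 117 + (-162) + 72 = 0, so (s + 3) is a factor.
Dividing, p(s) = (s + 3)(s^2 + 10s + 24).
Factor s^2 + 10s + 24: two numbers with sum -10 and product 24 are -4 and -6, so s^2 + 10s + 24 = (s + 4)(s + 6).
Hence p(s) = (s + 3) (s + 4) (s + 6), with roots -6, -4, -3.
All eigenvalues have negative real part, so the system is asymptotically stable.

-6, -4, -3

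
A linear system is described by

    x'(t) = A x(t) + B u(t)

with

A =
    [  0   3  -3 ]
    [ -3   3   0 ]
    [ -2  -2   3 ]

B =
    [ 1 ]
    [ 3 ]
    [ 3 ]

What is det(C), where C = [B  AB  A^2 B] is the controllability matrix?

AB = [[0], [6], [1]]
A^2B = [[15], [18], [-9]]
Controllability matrix C = [B  AB  A^2B] = [[1, 0, 15], [3, 6, 18], [3, 1, -9]]
Expanding along the first row, det(C) = 1·(6·(-9) - 18·1) - 0·(3·(-9) - 18·3) + 15·(3·1 - 6·3) = 1·(-72) - 0·(-81) + 15·(-15) = -297
Since det(C) ≠ 0, rank(C) = 3 and the system is completely controllable.

-297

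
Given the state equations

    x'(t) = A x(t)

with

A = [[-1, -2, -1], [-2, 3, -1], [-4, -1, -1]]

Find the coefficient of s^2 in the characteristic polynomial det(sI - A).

Expand det(sI - A) for the 3×3 matrix.
p(s) = s^3 - s^2 - 14s + 14.
(Check: constant term = det(-A) = (-1)^3 det A = 14; coefficient of s^2 = -tr A = -1.)
The coefficient of s^2 is -1.

-1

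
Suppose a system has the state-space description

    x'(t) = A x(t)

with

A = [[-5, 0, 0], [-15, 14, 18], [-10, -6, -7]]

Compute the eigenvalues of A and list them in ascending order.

-5, 2, 5

det(sI - A) = s^3 - (tr A)s^2 + (M11 + M22 + M33)s - det A, where Mii is the 2×2 principal minor of A obtained by deleting row i and column i.
tr A = (-5) + 14 + (-7) = 2; M11 = 14·(-7) - 18·(-6) = -98 - (-108) = 10; M22 = (-5)·(-7) - 0·(-10) = 35 - 0 = 35; M33 = (-5)·14 - 0·(-15) = -70 - 0 = -70; sum of minors = -25.
det A = (-5)·(14·(-7) - 18·(-6)) - 0·((-15)·(-7) - 18·(-10)) + 0·((-15)·(-6) - 14·(-10)) = (-5)·10 - 0·285 + 0·230 = -50.
So p(s) = det(sI - A) = s^3 - 2s^2 - 25s + 50.
Rational-root test: any integer root divides 50. Testing small divisors, s = 2 works: p(2) = 8 + (-8) + (-50) + 50 = 0, so (s - 2) is a factor.
Dividing, p(s) = (s - 2)(s^2 - 25).
Factor s^2 - 25: two numbers with sum 0 and product -25 are 5 and -5, so s^2 - 25 = (s - 5)(s + 5).
Hence p(s) = (s - 5) (s - 2) (s + 5), with roots -5, 2, 5.
At least one eigenvalue has non-negative real part, so the system is not asymptotically stable.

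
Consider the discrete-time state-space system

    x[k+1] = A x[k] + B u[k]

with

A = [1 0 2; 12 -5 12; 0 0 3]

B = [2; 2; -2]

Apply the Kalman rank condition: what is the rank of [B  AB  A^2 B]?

AB = [[-2], [-10], [-6]]
A^2B = [[-14], [-46], [-18]]
Controllability matrix C = [B  AB  A^2B] = [[2, -2, -14], [2, -10, -46], [-2, -6, -18]]
The rows r1, r2, r3 of C are linearly dependent: 2·r1 - r2 + r3 = 0 (check each entry), so rank(C) ≤ 2.
The 2×2 minor from rows 1, 2, columns 1, 2 is 2·(-10) - (-2)·2 = -20 - (-4) = -16 ≠ 0, so rank(C) = 2.
rank(C) = 2 < n = 3, so the pair (A, B) is not completely controllable.

2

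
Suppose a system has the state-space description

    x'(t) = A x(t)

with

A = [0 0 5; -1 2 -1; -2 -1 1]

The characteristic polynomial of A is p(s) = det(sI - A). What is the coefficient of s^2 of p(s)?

Expand det(sI - A) for the 3×3 matrix.
p(s) = s^3 - 3s^2 + 11s - 25.
(Check: constant term = det(-A) = (-1)^3 det A = -25; coefficient of s^2 = -tr A = -3.)
The coefficient of s^2 is -3.

-3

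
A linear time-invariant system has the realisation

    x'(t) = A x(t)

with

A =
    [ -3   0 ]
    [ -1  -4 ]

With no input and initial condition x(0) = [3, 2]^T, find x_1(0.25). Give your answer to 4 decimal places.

det(sI - A) = s^2 - (tr A)s + det A, with tr A = (-3) + (-4) = -7 and det A = (-3)·(-4) - 0·(-1) = 12 - 0 = 12.
So p(s) = det(sI - A) = s^2 + 7s + 12.
Factor s^2 + 7s + 12: two numbers with sum -7 and product 12 are -3 and -4, so s^2 + 7s + 12 = (s + 3)(s + 4).
Hence p(s) = (s + 3) (s + 4), with roots -4, -3.
The eigenvalues -4, -3 are distinct and real, so A is diagonalisable and x(t) = e^{At} x(0) = V diag(e^{λ_i t}) V^{-1} x(0), where the columns of V are the eigenvectors.
λ = -4: A - (-4)I = [[1, 0], [-1, 0]]. Row 1 gives 1·v1 + 0·v2 = 0, so take v_1 = [0, 1]^T.
λ = -3: A - (-3)I = [[0, 0], [-1, -1]]. Row 2 gives (-1)·v1 + (-1)·v2 = 0, so take v_2 = [-1, 1]^T.
V = [v_1 v_2] = [[0, -1], [1, 1]] has det V = 1, so V^{-1} = adj(V)/det V = [[1, 1], [-1, 0]].
Modal coordinates z(0) = V^{-1} x(0): 1·3 + 1·2 = 5; (-1)·3 + 0·2 = -3; so z(0) = [5, -3]^T.
x_1(t) = Σ_i (v_i)_1 · z_i(0) · e^{λ_i t} (row 1 of V times the modal terms).
x_1(0.25) = 0·5·e^{-4·0.25} + (-1)·(-3)·e^{-3·0.25} = 0·0.367879 + 3·0.472367 = 1.4171.

1.4171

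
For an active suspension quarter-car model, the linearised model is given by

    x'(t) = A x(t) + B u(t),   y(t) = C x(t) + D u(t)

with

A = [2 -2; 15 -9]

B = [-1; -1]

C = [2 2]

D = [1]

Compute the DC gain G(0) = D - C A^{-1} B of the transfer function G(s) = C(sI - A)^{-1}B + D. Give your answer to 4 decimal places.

-2.3333

G(0) = C(-A)^{-1}B + D = -C A^{-1} B + D.
det A = 12, so A^{-1} = (1/12)·adj(A) = [[-3/4, 1/6], [-5/4, 1/6]]
A^{-1} B = [7/12, 13/12]^T
C A^{-1} B = 10/3
G(0) = D - C A^{-1} B = 1 - (10/3) = -7/3 ≈ -2.3333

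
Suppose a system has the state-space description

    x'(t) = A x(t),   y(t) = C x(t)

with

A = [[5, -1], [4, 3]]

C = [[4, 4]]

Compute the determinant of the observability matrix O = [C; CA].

CA = [[36, 8]]
Observability matrix O = [C; CA] = [[4, 4], [36, 8]]
det(O) = 4·8 - 4·36 = 32 - 144 = -112
Since det(O) ≠ 0, rank(O) = 2 and the system is completely observable.

-112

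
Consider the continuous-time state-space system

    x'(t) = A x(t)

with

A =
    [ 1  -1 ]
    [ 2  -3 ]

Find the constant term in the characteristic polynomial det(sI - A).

For a 2×2 matrix, det(sI - A) = s^2 - (tr A)s + det A.
tr A = -2, det A = -1.
So p(s) = s^2 + 2s - 1.
The constant term is -1.

-1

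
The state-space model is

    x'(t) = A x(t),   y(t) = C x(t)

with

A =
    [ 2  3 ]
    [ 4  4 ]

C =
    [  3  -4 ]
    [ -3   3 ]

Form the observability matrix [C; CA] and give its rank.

CA = [[-10, -7], [6, 3]]
Observability matrix O = [C; CA] = [[3, -4], [-3, 3], [-10, -7], [6, 3]]
Take the 2×2 submatrix of O formed by rows 1, 2: [[3, -4], [-3, 3]]. Its determinant is 3·3 - (-4)·(-3) = 9 - 12 = -3 ≠ 0.
So rank(O) ≥ 2; since O has 2 columns, rank(O) = 2.
rank(O) = 2 = n, so the pair (A, C) is completely observable.

2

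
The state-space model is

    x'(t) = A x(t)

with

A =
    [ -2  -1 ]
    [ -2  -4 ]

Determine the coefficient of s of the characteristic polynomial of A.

For a 2×2 matrix, det(sI - A) = s^2 - (tr A)s + det A.
tr A = -6, det A = 6.
So p(s) = s^2 + 6s + 6.
The coefficient of s is 6.

6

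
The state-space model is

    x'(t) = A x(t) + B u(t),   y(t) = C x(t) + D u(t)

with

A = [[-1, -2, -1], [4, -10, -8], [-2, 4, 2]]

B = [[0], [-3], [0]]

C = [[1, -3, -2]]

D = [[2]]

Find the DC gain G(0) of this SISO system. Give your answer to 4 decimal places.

2.5000

G(0) = C(-A)^{-1}B + D = -C A^{-1} B + D.
det A = -24, so A^{-1} = (1/-24)·adj(A) = [[-1/2, 0, -1/4], [-1/3, 1/6, 1/2], [1/6, -1/3, -3/4]]
A^{-1} B = [0, -1/2, 1]^T
C A^{-1} B = -1/2
G(0) = D - C A^{-1} B = 2 - (-1/2) = 5/2 ≈ 2.5000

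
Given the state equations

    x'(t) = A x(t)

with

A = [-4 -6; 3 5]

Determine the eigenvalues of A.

det(sI - A) = s^2 - (tr A)s + det A, with tr A = (-4) + 5 = 1 and det A = (-4)·5 - (-6)·3 = -20 - (-18) = -2.
So p(s) = det(sI - A) = s^2 - s - 2.
Factor s^2 - s - 2: two numbers with sum 1 and product -2 are 2 and -1, so s^2 - s - 2 = (s - 2)(s + 1).
Hence p(s) = (s - 2) (s + 1), with roots -1, 2.
At least one eigenvalue has non-negative real part, so the system is not asymptotically stable.

-1, 2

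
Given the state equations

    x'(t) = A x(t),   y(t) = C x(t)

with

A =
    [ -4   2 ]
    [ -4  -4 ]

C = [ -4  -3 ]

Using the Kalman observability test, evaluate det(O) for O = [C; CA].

68

CA = [[28, 4]]
Observability matrix O = [C; CA] = [[-4, -3], [28, 4]]
det(O) = (-4)·4 - (-3)·28 = -16 - (-84) = 68
Since det(O) ≠ 0, rank(O) = 2 and the system is completely observable.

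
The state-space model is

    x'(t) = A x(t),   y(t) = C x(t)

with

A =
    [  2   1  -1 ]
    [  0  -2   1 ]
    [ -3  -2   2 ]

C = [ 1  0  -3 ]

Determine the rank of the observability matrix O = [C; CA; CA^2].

CA = [[11, 7, -7]]
CA^2 = [[43, 11, -18]]
Observability matrix O = [C; CA; CA^2] = [[1, 0, -3], [11, 7, -7], [43, 11, -18]]
det(O) = 1·(7·(-18) - (-7)·11) - 0·(11·(-18) - (-7)·43) + (-3)·(11·11 - 7·43) = 1·(-49) - 0·103 + (-3)·(-180) = 491 ≠ 0, so rank(O) = 3.
rank(O) = 3 = n, so the pair (A, C) is completely observable.

3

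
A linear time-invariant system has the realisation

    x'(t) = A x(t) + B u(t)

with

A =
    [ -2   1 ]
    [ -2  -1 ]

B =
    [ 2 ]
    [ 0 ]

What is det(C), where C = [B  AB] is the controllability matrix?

AB = [[-4], [-4]]
Controllability matrix C = [B  AB] = [[2, -4], [0, -4]]
det(C) = 2·(-4) - (-4)·0 = -8 - 0 = -8
Since det(C) ≠ 0, rank(C) = 2 and the system is completely controllable.

-8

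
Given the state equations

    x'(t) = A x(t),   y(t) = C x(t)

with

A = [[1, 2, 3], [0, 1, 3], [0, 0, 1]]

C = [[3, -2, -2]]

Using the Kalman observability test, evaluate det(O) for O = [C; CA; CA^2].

324

CA = [[3, 4, 1]]
CA^2 = [[3, 10, 22]]
Observability matrix O = [C; CA; CA^2] = [[3, -2, -2], [3, 4, 1], [3, 10, 22]]
Expanding along the first row, det(O) = 3·(4·22 - 1·10) - (-2)·(3·22 - 1·3) + (-2)·(3·10 - 4·3) = 3·78 - (-2)·63 + (-2)·18 = 324
Since det(O) ≠ 0, rank(O) = 3 and the system is completely observable.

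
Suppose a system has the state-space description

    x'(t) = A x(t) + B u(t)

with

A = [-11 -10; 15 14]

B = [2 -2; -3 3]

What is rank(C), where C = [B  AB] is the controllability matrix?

1

AB = [[8, -8], [-12, 12]]
Controllability matrix C = [B  AB] = [[2, -2, 8, -8], [-3, 3, -12, 12]]
Every column of C is a scalar multiple of column 1 = [2, -3] (multipliers 1, -1, 4, -4), so the columns span a one-dimensional space.
C ≠ 0, hence rank(C) = 1.
rank(C) = 1 < n = 2, so the pair (A, B) is not completely controllable.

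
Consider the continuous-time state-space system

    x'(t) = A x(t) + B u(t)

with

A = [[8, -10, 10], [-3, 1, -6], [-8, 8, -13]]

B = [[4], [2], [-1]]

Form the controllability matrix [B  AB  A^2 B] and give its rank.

AB = [[2], [-4], [-3]]
A^2B = [[26], [8], [-9]]
Controllability matrix C = [B  AB  A^2B] = [[4, 2, 26], [2, -4, 8], [-1, -3, -9]]
The rows r1, r2, r3 of C are linearly dependent: r1 - r2 + 2·r3 = 0 (check each entry), so rank(C) ≤ 2.
The 2×2 minor from rows 1, 2, columns 1, 2 is 4·(-4) - 2·2 = -16 - 4 = -20 ≠ 0, so rank(C) = 2.
rank(C) = 2 < n = 3, so the pair (A, B) is not completely controllable.

2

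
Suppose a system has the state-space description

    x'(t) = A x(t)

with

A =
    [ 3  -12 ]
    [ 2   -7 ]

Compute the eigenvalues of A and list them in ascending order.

det(sI - A) = s^2 - (tr A)s + det A, with tr A = 3 + (-7) = -4 and det A = 3·(-7) - (-12)·2 = -21 - (-24) = 3.
So p(s) = det(sI - A) = s^2 + 4s + 3.
Factor s^2 + 4s + 3: two numbers with sum -4 and product 3 are -1 and -3, so s^2 + 4s + 3 = (s + 1)(s + 3).
Hence p(s) = (s + 1) (s + 3), with roots -3, -1.
All eigenvalues have negative real part, so the system is asymptotically stable.

-3, -1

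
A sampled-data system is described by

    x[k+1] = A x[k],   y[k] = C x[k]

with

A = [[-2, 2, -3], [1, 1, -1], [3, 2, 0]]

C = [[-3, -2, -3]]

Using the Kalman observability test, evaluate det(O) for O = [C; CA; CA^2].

CA = [[-5, -14, 11]]
CA^2 = [[29, -2, 29]]
Observability matrix O = [C; CA; CA^2] = [[-3, -2, -3], [-5, -14, 11], [29, -2, 29]]
Expanding along the first row, det(O) = (-3)·((-14)·29 - 11·(-2)) - (-2)·((-5)·29 - 11·29) + (-3)·((-5)·(-2) - (-14)·29) = (-3)·(-384) - (-2)·(-464) + (-3)·416 = -1024
Since det(O) ≠ 0, rank(O) = 3 and the system is completely observable.

-1024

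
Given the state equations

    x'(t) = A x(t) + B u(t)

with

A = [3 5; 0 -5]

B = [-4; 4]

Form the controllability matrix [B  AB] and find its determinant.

48

AB = [[8], [-20]]
Controllability matrix C = [B  AB] = [[-4, 8], [4, -20]]
det(C) = (-4)·(-20) - 8·4 = 80 - 32 = 48
Since det(C) ≠ 0, rank(C) = 2 and the system is completely controllable.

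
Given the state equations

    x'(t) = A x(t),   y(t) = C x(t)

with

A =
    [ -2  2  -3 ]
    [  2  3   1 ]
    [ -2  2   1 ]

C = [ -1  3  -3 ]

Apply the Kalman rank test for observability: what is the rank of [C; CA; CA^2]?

3

CA = [[14, 1, 3]]
CA^2 = [[-32, 37, -38]]
Observability matrix O = [C; CA; CA^2] = [[-1, 3, -3], [14, 1, 3], [-32, 37, -38]]
det(O) = (-1)·(1·(-38) - 3·37) - 3·(14·(-38) - 3·(-32)) + (-3)·(14·37 - 1·(-32)) = (-1)·(-149) - 3·(-436) + (-3)·550 = -193 ≠ 0, so rank(O) = 3.
rank(O) = 3 = n, so the pair (A, C) is completely observable.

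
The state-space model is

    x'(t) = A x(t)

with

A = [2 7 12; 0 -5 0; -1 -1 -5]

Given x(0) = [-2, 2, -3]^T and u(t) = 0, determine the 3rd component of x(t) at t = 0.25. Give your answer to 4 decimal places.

-0.2692

det(sI - A) = s^3 - (tr A)s^2 + (M11 + M22 + M33)s - det A, where Mii is the 2×2 principal minor of A obtained by deleting row i and column i.
tr A = 2 + (-5) + (-5) = -8; M11 = (-5)·(-5) - 0·(-1) = 25 - 0 = 25; M22 = 2·(-5) - 12·(-1) = -10 - (-12) = 2; M33 = 2·(-5) - 7·0 = -10 - 0 = -10; sum of minors = 17.
det A = 2·((-5)·(-5) - 0·(-1)) - 7·(0·(-5) - 0·(-1)) + 12·(0·(-1) - (-5)·(-1)) = 2·25 - 7·0 + 12·(-5) = -10.
So p(s) = det(sI - A) = s^3 + 8s^2 + 17s + 10.
Rational-root test: any integer root divides 10. Testing small divisors, s = -1 works: p(-1) = -1 + 8 + (-17) + 10 = 0, so (s + 1) is a factor.
Dividing, p(s) = (s + 1)(s^2 + 7s + 10).
Factor s^2 + 7s + 10: two numbers with sum -7 and product 10 are -2 and -5, so s^2 + 7s + 10 = (s + 2)(s + 5).
Hence p(s) = (s + 1) (s + 2) (s + 5), with roots -5, -2, -1.
The eigenvalues -5, -2, -1 are distinct and real, so A is diagonalisable and x(t) = e^{At} x(0) = V diag(e^{λ_i t}) V^{-1} x(0), where the columns of V are the eigenvectors.
λ = -5: A - (-5)I = [[7, 7, 12], [0, 0, 0], [-1, -1, 0]]. v must be orthogonal to every row; (row 1) × (row 3) = [12, -12, 0], so take v_1 = [-1, 1, 0]^T.
λ = -2: A - (-2)I = [[4, 7, 12], [0, -3, 0], [-1, -1, -3]]. v must be orthogonal to every row; (row 1) × (row 2) = [36, 0, -12], so take v_2 = [-3, 0, 1]^T.
λ = -1: A - (-1)I = [[3, 7, 12], [0, -4, 0], [-1, -1, -4]]. v must be orthogonal to every row; (row 1) × (row 2) = [48, 0, -12], so take v_3 = [-4, 0, 1]^T.
V = [v_1 v_2 v_3] = [[-1, -3, -4], [1, 0, 0], [0, 1, 1]] has det V = -1, so V^{-1} = adj(V)/det V = [[0, 1, 0], [1, 1, 4], [-1, -1, -3]].
Modal coordinates z(0) = V^{-1} x(0): 0·(-2) + 1·2 + 0·(-3) = 2; 1·(-2) + 1·2 + 4·(-3) = -12; (-1)·(-2) + (-1)·2 + (-3)·(-3) = 9; so z(0) = [2, -12, 9]^T.
x_3(t) = Σ_i (v_i)_3 · z_i(0) · e^{λ_i t} (row 3 of V times the modal terms).
x_3(0.25) = 0·2·e^{-5·0.25} + 1·(-12)·e^{-2·0.25} + 1·9·e^{-1·0.25} = 0·0.286505 + (-12)·0.606531 + 9·0.778801 = -0.2692.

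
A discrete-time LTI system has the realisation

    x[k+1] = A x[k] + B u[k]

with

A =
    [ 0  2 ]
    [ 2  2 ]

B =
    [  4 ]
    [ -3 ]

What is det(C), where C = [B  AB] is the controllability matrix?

-10

AB = [[-6], [2]]
Controllability matrix C = [B  AB] = [[4, -6], [-3, 2]]
det(C) = 4·2 - (-6)·(-3) = 8 - 18 = -10
Since det(C) ≠ 0, rank(C) = 2 and the system is completely controllable.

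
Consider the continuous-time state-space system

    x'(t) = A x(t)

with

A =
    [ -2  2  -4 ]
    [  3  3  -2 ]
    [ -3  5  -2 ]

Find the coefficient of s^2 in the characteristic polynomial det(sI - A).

Expand det(sI - A) for the 3×3 matrix.
p(s) = s^3 + s^2 - 16s + 80.
(Check: constant term = det(-A) = (-1)^3 det A = 80; coefficient of s^2 = -tr A = 1.)
The coefficient of s^2 is 1.

1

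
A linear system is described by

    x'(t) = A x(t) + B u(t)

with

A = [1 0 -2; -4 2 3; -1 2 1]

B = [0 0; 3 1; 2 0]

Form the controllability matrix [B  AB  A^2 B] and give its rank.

AB = [[-4, 0], [12, 2], [8, 2]]
A^2B = [[-20, -4], [64, 10], [36, 6]]
Controllability matrix C = [B  AB  A^2B] = [[0, 0, -4, 0, -20, -4], [3, 1, 12, 2, 64, 10], [2, 0, 8, 2, 36, 6]]
Take the 3×3 submatrix of C formed by columns 1, 2, 3: [[0, 0, -4], [3, 1, 12], [2, 0, 8]]. Its determinant is 0·(1·8 - 12·0) - 0·(3·8 - 12·2) + (-4)·(3·0 - 1·2) = 0·8 - 0·0 + (-4)·(-2) = 8 ≠ 0.
So rank(C) ≥ 3; since C has 3 rows, rank(C) = 3.
rank(C) = 3 = n, so the pair (A, B) is completely controllable.

3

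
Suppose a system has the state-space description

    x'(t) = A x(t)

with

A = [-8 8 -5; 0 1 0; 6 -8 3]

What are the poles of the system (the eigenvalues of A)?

-3, -2, 1

det(sI - A) = s^3 - (tr A)s^2 + (M11 + M22 + M33)s - det A, where Mii is the 2×2 principal minor of A obtained by deleting row i and column i.
tr A = (-8) + 1 + 3 = -4; M11 = 1·3 - 0·(-8) = 3 - 0 = 3; M22 = (-8)·3 - (-5)·6 = -24 - (-30) = 6; M33 = (-8)·1 - 8·0 = -8 - 0 = -8; sum of minors = 1.
det A = (-8)·(1·3 - 0·(-8)) - 8·(0·3 - 0·6) + (-5)·(0·(-8) - 1·6) = (-8)·3 - 8·0 + (-5)·(-6) = 6.
So p(s) = det(sI - A) = s^3 + 4s^2 + s - 6.
Rational-root test: any integer root divides -6. Testing small divisors, s = 1 works: p(1) = 1 + 4 + 1 + (-6) = 0, so (s - 1) is a factor.
Dividing, p(s) = (s - 1)(s^2 + 5s + 6).
Factor s^2 + 5s + 6: two numbers with sum -5 and product 6 are -2 and -3, so s^2 + 5s + 6 = (s + 2)(s + 3).
Hence p(s) = (s - 1) (s + 2) (s + 3), with roots -3, -2, 1.
At least one eigenvalue has non-negative real part, so the system is not asymptotically stable.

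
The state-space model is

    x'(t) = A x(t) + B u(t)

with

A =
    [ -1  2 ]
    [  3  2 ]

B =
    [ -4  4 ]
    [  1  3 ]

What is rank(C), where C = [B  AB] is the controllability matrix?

AB = [[6, 2], [-10, 18]]
Controllability matrix C = [B  AB] = [[-4, 4, 6, 2], [1, 3, -10, 18]]
Take the 2×2 submatrix of C formed by columns 1, 2: [[-4, 4], [1, 3]]. Its determinant is (-4)·3 - 4·1 = -12 - 4 = -16 ≠ 0.
So rank(C) ≥ 2; since C has 2 rows, rank(C) = 2.
rank(C) = 2 = n, so the pair (A, B) is completely controllable.

2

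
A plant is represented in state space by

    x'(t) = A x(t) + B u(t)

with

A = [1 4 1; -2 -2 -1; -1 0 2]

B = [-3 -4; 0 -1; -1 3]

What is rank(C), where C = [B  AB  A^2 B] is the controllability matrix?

3

AB = [[-4, -5], [7, 7], [1, 10]]
A^2B = [[25, 33], [-7, -14], [6, 25]]
Controllability matrix C = [B  AB  A^2B] = [[-3, -4, -4, -5, 25, 33], [0, -1, 7, 7, -7, -14], [-1, 3, 1, 10, 6, 25]]
Take the 3×3 submatrix of C formed by columns 1, 2, 3: [[-3, -4, -4], [0, -1, 7], [-1, 3, 1]]. Its determinant is (-3)·((-1)·1 - 7·3) - (-4)·(0·1 - 7·(-1)) + (-4)·(0·3 - (-1)·(-1)) = (-3)·(-22) - (-4)·7 + (-4)·(-1) = 98 ≠ 0.
So rank(C) ≥ 3; since C has 3 rows, rank(C) = 3.
rank(C) = 3 = n, so the pair (A, B) is completely controllable.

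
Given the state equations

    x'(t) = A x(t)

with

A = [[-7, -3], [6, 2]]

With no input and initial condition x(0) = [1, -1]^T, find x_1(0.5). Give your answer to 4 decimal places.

0.1353

det(sI - A) = s^2 - (tr A)s + det A, with tr A = (-7) + 2 = -5 and det A = (-7)·2 - (-3)·6 = -14 - (-18) = 4.
So p(s) = det(sI - A) = s^2 + 5s + 4.
Factor s^2 + 5s + 4: two numbers with sum -5 and product 4 are -1 and -4, so s^2 + 5s + 4 = (s + 1)(s + 4).
Hence p(s) = (s + 1) (s + 4), with roots -4, -1.
The eigenvalues -4, -1 are distinct and real, so A is diagonalisable and x(t) = e^{At} x(0) = V diag(e^{λ_i t}) V^{-1} x(0), where the columns of V are the eigenvectors.
λ = -4: A - (-4)I = [[-3, -3], [6, 6]]. Row 1 gives (-3)·v1 + (-3)·v2 = 0, so take v_1 = [1, -1]^T.
λ = -1: A - (-1)I = [[-6, -3], [6, 3]]. Row 1 gives (-6)·v1 + (-3)·v2 = 0, so take v_2 = [-1, 2]^T.
V = [v_1 v_2] = [[1, -1], [-1, 2]] has det V = 1, so V^{-1} = adj(V)/det V = [[2, 1], [1, 1]].
Modal coordinates z(0) = V^{-1} x(0): 2·1 + 1·(-1) = 1; 1·1 + 1·(-1) = 0; so z(0) = [1, 0]^T.
x_1(t) = Σ_i (v_i)_1 · z_i(0) · e^{λ_i t} (row 1 of V times the modal terms).
x_1(0.5) = 1·1·e^{-4·0.5} + (-1)·0·e^{-1·0.5} = 1·0.135335 + 0·0.606531 = 0.1353.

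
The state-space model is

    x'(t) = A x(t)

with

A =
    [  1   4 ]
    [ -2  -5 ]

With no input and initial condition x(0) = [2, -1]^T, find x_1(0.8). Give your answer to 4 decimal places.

det(sI - A) = s^2 - (tr A)s + det A, with tr A = 1 + (-5) = -4 and det A = 1·(-5) - 4·(-2) = -5 - (-8) = 3.
So p(s) = det(sI - A) = s^2 + 4s + 3.
Factor s^2 + 4s + 3: two numbers with sum -4 and product 3 are -1 and -3, so s^2 + 4s + 3 = (s + 1)(s + 3).
Hence p(s) = (s + 1) (s + 3), with roots -3, -1.
The eigenvalues -3, -1 are distinct and real, so A is diagonalisable and x(t) = e^{At} x(0) = V diag(e^{λ_i t}) V^{-1} x(0), where the columns of V are the eigenvectors.
λ = -3: A - (-3)I = [[4, 4], [-2, -2]]. Row 1 gives 4·v1 + 4·v2 = 0, so take v_1 = [-1, 1]^T.
λ = -1: A - (-1)I = [[2, 4], [-2, -4]]. Row 1 gives 2·v1 + 4·v2 = 0, so take v_2 = [-2, 1]^T.
V = [v_1 v_2] = [[-1, -2], [1, 1]] has det V = 1, so V^{-1} = adj(V)/det V = [[1, 2], [-1, -1]].
Modal coordinates z(0) = V^{-1} x(0): 1·2 + 2·(-1) = 0; (-1)·2 + (-1)·(-1) = -1; so z(0) = [0, -1]^T.
x_1(t) = Σ_i (v_i)_1 · z_i(0) · e^{λ_i t} (row 1 of V times the modal terms).
x_1(0.8) = (-1)·0·e^{-3·0.8} + (-2)·(-1)·e^{-1·0.8} = 0·0.090718 + 2·0.449329 = 0.8987.

0.8987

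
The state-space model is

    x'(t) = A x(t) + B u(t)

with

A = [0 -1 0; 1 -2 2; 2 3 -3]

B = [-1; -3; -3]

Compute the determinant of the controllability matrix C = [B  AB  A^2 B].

82

AB = [[3], [-1], [-2]]
A^2B = [[1], [1], [9]]
Controllability matrix C = [B  AB  A^2B] = [[-1, 3, 1], [-3, -1, 1], [-3, -2, 9]]
Expanding along the first row, det(C) = (-1)·((-1)·9 - 1·(-2)) - 3·((-3)·9 - 1·(-3)) + 1·((-3)·(-2) - (-1)·(-3)) = (-1)·(-7) - 3·(-24) + 1·3 = 82
Since det(C) ≠ 0, rank(C) = 3 and the system is completely controllable.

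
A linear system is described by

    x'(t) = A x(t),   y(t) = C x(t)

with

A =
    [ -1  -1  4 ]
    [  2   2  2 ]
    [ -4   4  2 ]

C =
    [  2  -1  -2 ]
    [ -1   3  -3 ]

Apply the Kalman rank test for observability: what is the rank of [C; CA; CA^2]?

CA = [[4, -12, 2], [19, -5, -4]]
CA^2 = [[-36, -20, -4], [-13, -45, 58]]
Observability matrix O = [C; CA; CA^2] = [[2, -1, -2], [-1, 3, -3], [4, -12, 2], [19, -5, -4], [-36, -20, -4], [-13, -45, 58]]
Take the 3×3 submatrix of O formed by rows 1, 2, 3: [[2, -1, -2], [-1, 3, -3], [4, -12, 2]]. Its determinant is 2·(3·2 - (-3)·(-12)) - (-1)·((-1)·2 - (-3)·4) + (-2)·((-1)·(-12) - 3·4) = 2·(-30) - (-1)·10 + (-2)·0 = -50 ≠ 0.
So rank(O) ≥ 3; since O has 3 columns, rank(O) = 3.
rank(O) = 3 = n, so the pair (A, C) is completely observable.

3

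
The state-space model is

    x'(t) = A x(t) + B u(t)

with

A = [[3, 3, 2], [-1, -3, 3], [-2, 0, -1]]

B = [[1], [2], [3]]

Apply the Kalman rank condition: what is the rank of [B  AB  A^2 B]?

3

AB = [[15], [2], [-5]]
A^2B = [[41], [-36], [-25]]
Controllability matrix C = [B  AB  A^2B] = [[1, 15, 41], [2, 2, -36], [3, -5, -25]]
det(C) = 1·(2·(-25) - (-36)·(-5)) - 15·(2·(-25) - (-36)·3) + 41·(2·(-5) - 2·3) = 1·(-230) - 15·58 + 41·(-16) = -1756 ≠ 0, so rank(C) = 3.
rank(C) = 3 = n, so the pair (A, B) is completely controllable.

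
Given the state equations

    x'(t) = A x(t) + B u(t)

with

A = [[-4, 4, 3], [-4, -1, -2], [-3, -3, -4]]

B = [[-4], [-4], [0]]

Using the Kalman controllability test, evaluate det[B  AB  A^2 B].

-8640

AB = [[0], [20], [24]]
A^2B = [[152], [-68], [-156]]
Controllability matrix C = [B  AB  A^2B] = [[-4, 0, 152], [-4, 20, -68], [0, 24, -156]]
Expanding along the first row, det(C) = (-4)·(20·(-156) - (-68)·24) - 0·((-4)·(-156) - (-68)·0) + 152·((-4)·24 - 20·0) = (-4)·(-1488) - 0·624 + 152·(-96) = -8640
Since det(C) ≠ 0, rank(C) = 3 and the system is completely controllable.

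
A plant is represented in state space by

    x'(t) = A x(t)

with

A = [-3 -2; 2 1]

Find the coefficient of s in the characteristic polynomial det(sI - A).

For a 2×2 matrix, det(sI - A) = s^2 - (tr A)s + det A.
tr A = -2, det A = 1.
So p(s) = s^2 + 2s + 1.
The coefficient of s is 2.

2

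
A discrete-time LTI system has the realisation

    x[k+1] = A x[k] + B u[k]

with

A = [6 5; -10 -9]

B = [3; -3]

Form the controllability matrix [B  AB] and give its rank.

1

AB = [[3], [-3]]
Controllability matrix C = [B  AB] = [[3, 3], [-3, -3]]
Every column of C is a scalar multiple of column 1 = [3, -3] (multipliers 1, 1), so the columns span a one-dimensional space.
C ≠ 0, hence rank(C) = 1.
rank(C) = 1 < n = 2, so the pair (A, B) is not completely controllable.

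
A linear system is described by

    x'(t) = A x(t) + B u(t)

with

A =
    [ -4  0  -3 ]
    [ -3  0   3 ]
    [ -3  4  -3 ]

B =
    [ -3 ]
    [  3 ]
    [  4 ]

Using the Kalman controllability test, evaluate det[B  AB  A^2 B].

-1323

AB = [[0], [21], [9]]
A^2B = [[-27], [27], [57]]
Controllability matrix C = [B  AB  A^2B] = [[-3, 0, -27], [3, 21, 27], [4, 9, 57]]
Expanding along the first row, det(C) = (-3)·(21·57 - 27·9) - 0·(3·57 - 27·4) + (-27)·(3·9 - 21·4) = (-3)·954 - 0·63 + (-27)·(-57) = -1323
Since det(C) ≠ 0, rank(C) = 3 and the system is completely controllable.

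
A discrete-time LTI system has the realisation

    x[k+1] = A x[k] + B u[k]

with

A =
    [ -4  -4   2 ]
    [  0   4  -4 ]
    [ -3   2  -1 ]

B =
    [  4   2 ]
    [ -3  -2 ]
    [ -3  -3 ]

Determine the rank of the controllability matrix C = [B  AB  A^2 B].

AB = [[-10, -6], [0, 4], [-15, -7]]
A^2B = [[10, -6], [60, 44], [45, 33]]
Controllability matrix C = [B  AB  A^2B] = [[4, 2, -10, -6, 10, -6], [-3, -2, 0, 4, 60, 44], [-3, -3, -15, -7, 45, 33]]
Take the 3×3 submatrix of C formed by columns 1, 2, 4: [[4, 2, -6], [-3, -2, 4], [-3, -3, -7]]. Its determinant is 4·((-2)·(-7) - 4·(-3)) - 2·((-3)·(-7) - 4·(-3)) + (-6)·((-3)·(-3) - (-2)·(-3)) = 4·26 - 2·33 + (-6)·3 = 20 ≠ 0.
So rank(C) ≥ 3; since C has 3 rows, rank(C) = 3.
rank(C) = 3 = n, so the pair (A, B) is completely controllable.

3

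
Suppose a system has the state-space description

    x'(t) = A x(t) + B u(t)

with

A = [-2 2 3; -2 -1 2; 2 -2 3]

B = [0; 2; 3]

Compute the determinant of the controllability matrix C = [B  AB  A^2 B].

AB = [[13], [4], [5]]
A^2B = [[-3], [-20], [33]]
Controllability matrix C = [B  AB  A^2B] = [[0, 13, -3], [2, 4, -20], [3, 5, 33]]
Expanding along the first row, det(C) = 0·(4·33 - (-20)·5) - 13·(2·33 - (-20)·3) + (-3)·(2·5 - 4·3) = 0·232 - 13·126 + (-3)·(-2) = -1632
Since det(C) ≠ 0, rank(C) = 3 and the system is completely controllable.

-1632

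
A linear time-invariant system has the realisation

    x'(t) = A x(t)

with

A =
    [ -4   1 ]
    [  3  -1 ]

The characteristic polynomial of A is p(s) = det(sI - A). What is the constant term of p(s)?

For a 2×2 matrix, det(sI - A) = s^2 - (tr A)s + det A.
tr A = -5, det A = 1.
So p(s) = s^2 + 5s + 1.
The constant term is 1.

1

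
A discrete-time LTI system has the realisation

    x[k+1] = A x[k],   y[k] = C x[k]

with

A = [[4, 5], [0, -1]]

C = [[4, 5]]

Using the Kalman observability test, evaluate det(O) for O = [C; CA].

CA = [[16, 15]]
Observability matrix O = [C; CA] = [[4, 5], [16, 15]]
det(O) = 4·15 - 5·16 = 60 - 80 = -20
Since det(O) ≠ 0, rank(O) = 2 and the system is completely observable.

-20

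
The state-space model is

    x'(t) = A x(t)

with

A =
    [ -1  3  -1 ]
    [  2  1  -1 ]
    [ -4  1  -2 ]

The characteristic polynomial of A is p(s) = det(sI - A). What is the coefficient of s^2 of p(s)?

2

Expand det(sI - A) for the 3×3 matrix.
p(s) = s^3 + 2s^2 - 10s - 19.
(Check: constant term = det(-A) = (-1)^3 det A = -19; coefficient of s^2 = -tr A = 2.)
The coefficient of s^2 is 2.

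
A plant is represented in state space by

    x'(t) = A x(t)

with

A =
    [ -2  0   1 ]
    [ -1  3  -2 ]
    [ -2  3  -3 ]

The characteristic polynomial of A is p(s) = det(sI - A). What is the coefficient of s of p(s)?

Expand det(sI - A) for the 3×3 matrix.
p(s) = s^3 + 2s^2 - s - 9.
(Check: constant term = det(-A) = (-1)^3 det A = -9; coefficient of s^2 = -tr A = 2.)
The coefficient of s is -1.

-1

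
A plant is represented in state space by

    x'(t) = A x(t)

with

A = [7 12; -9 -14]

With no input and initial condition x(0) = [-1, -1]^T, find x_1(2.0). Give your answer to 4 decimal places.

det(sI - A) = s^2 - (tr A)s + det A, with tr A = 7 + (-14) = -7 and det A = 7·(-14) - 12·(-9) = -98 - (-108) = 10.
So p(s) = det(sI - A) = s^2 + 7s + 10.
Factor s^2 + 7s + 10: two numbers with sum -7 and product 10 are -2 and -5, so s^2 + 7s + 10 = (s + 2)(s + 5).
Hence p(s) = (s + 2) (s + 5), with roots -5, -2.
The eigenvalues -5, -2 are distinct and real, so A is diagonalisable and x(t) = e^{At} x(0) = V diag(e^{λ_i t}) V^{-1} x(0), where the columns of V are the eigenvectors.
λ = -5: A - (-5)I = [[12, 12], [-9, -9]]. Row 1 gives 12·v1 + 12·v2 = 0, so take v_1 = [-1, 1]^T.
λ = -2: A - (-2)I = [[9, 12], [-9, -12]]. Row 1 gives 9·v1 + 12·v2 = 0, so take v_2 = [4, -3]^T.
V = [v_1 v_2] = [[-1, 4], [1, -3]] has det V = -1, so V^{-1} = adj(V)/det V = [[3, 4], [1, 1]].
Modal coordinates z(0) = V^{-1} x(0): 3·(-1) + 4·(-1) = -7; 1·(-1) + 1·(-1) = -2; so z(0) = [-7, -2]^T.
x_1(t) = Σ_i (v_i)_1 · z_i(0) · e^{λ_i t} (row 1 of V times the modal terms).
x_1(2.0) = (-1)·(-7)·e^{-5·2.0} + 4·(-2)·e^{-2·2.0} = 7·0.000045 + (-8)·0.018316 = -0.1462.

-0.1462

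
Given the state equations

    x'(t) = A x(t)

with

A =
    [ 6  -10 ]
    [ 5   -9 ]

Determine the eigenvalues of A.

-4, 1

det(sI - A) = s^2 - (tr A)s + det A, with tr A = 6 + (-9) = -3 and det A = 6·(-9) - (-10)·5 = -54 - (-50) = -4.
So p(s) = det(sI - A) = s^2 + 3s - 4.
Factor s^2 + 3s - 4: two numbers with sum -3 and product -4 are 1 and -4, so s^2 + 3s - 4 = (s - 1)(s + 4).
Hence p(s) = (s - 1) (s + 4), with roots -4, 1.
At least one eigenvalue has non-negative real part, so the system is not asymptotically stable.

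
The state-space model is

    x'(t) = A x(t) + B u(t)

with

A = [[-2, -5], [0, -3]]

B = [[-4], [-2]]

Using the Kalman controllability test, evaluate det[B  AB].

AB = [[18], [6]]
Controllability matrix C = [B  AB] = [[-4, 18], [-2, 6]]
det(C) = (-4)·6 - 18·(-2) = -24 - (-36) = 12
Since det(C) ≠ 0, rank(C) = 2 and the system is completely controllable.

12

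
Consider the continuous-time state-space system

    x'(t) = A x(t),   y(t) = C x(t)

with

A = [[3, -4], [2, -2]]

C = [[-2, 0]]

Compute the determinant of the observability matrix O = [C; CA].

-16

CA = [[-6, 8]]
Observability matrix O = [C; CA] = [[-2, 0], [-6, 8]]
det(O) = (-2)·8 - 0·(-6) = -16 - 0 = -16
Since det(O) ≠ 0, rank(O) = 2 and the system is completely observable.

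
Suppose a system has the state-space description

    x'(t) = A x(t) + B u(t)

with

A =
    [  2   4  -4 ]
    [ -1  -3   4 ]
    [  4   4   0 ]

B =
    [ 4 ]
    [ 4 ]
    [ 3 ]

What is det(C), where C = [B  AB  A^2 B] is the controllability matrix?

AB = [[12], [-4], [32]]
A^2B = [[-120], [128], [32]]
Controllability matrix C = [B  AB  A^2B] = [[4, 12, -120], [4, -4, 128], [3, 32, 32]]
Expanding along the first row, det(C) = 4·((-4)·32 - 128·32) - 12·(4·32 - 128·3) + (-120)·(4·32 - (-4)·3) = 4·(-4224) - 12·(-256) + (-120)·140 = -30624
Since det(C) ≠ 0, rank(C) = 3 and the system is completely controllable.

-30624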